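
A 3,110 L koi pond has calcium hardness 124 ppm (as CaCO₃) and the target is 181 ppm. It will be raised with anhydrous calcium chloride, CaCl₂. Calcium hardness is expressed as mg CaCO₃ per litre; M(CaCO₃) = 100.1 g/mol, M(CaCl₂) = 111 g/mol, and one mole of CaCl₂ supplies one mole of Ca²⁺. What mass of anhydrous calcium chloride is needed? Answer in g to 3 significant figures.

Hardness to add: (181 − 124) = 57 mg/L as CaCO₃ × 3,110 L = 177.3 g as CaCO₃.
Moles of Ca²⁺ (1 mol Ca²⁺ ≡ 1 mol CaCO₃): 177.3 / 100.1 g/mol = 1.771 mol.
Mass of CaCl₂: 1.771 × 111 = 196.6 g.

197 g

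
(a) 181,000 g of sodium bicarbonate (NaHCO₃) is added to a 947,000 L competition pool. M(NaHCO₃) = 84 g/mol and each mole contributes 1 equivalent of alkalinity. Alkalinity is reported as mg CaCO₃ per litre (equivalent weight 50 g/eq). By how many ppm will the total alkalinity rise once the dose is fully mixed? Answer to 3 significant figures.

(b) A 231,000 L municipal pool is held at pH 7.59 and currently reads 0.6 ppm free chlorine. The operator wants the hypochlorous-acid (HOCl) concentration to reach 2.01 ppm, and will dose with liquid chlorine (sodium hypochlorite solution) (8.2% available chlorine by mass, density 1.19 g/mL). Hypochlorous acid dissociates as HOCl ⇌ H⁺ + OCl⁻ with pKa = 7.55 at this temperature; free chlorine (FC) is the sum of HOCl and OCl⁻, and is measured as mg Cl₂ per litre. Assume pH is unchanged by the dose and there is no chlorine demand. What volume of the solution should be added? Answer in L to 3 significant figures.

(a) 114 ppm; (b) 8.56 L

(a) Moles of NaHCO₃: 181,000 g ÷ 84 g/mol = 2155 mol → 2155 eq of alkalinity.
(a) As CaCO₃: 2155 eq × 50 g/eq = 107,700 g.
(a) Rise: 107,700 g / 947,000 L × 1000 = 113.8 mg/L.

(b) [OCl⁻]/[HOCl] = 10^(pH − pKa) = 10^(7.59 − 7.55) = 1.096; fraction as HOCl = 1/(1 + 1.096) = 0.477.
(b) Free chlorine required for 2.01 ppm HOCl: 2.01 / 0.477 = 4.214 ppm.
(b) FC to add: 4.214 − 0.6 = 3.614 mg/L as Cl₂.
(b) Cl₂ equivalent: 3.614 mg/L × 231,000 L = 834.8 g.
(b) Product at 8.2% available Cl: 834.8 / 0.082 = 10,180 g.
(b) Volume: 10,180 g ÷ 1.19 g/mL = 8555 mL.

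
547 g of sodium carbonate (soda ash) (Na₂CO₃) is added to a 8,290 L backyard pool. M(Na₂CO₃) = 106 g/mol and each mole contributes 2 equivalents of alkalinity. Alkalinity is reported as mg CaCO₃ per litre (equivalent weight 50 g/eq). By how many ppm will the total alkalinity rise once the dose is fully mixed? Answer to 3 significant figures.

62.2 ppm

Moles of Na₂CO₃: 547 g ÷ 106 g/mol = 5.16 mol → 10.32 eq of alkalinity.
As CaCO₃: 10.32 eq × 50 g/eq = 516 g.
Rise: 516 g / 8,290 L × 1000 = 62.25 mg/L.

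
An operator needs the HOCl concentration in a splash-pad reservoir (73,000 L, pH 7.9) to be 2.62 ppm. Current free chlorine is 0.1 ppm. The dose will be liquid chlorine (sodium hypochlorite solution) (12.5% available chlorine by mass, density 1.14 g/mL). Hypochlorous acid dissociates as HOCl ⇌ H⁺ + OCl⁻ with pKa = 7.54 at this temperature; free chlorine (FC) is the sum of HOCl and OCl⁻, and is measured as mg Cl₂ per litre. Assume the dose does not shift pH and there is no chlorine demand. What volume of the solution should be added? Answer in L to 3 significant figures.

[OCl⁻]/[HOCl] = 10^(pH − pKa) = 10^(7.9 − 7.54) = 2.291; fraction as HOCl = 1/(1 + 2.291) = 0.3039.
Free chlorine required for 2.62 ppm HOCl: 2.62 / 0.3039 = 8.622 ppm.
FC to add: 8.622 − 0.1 = 8.522 mg/L as Cl₂.
Cl₂ equivalent: 8.522 mg/L × 73,000 L = 622.1 g.
Product at 12.5% available Cl: 622.1 / 0.125 = 4977 g.
Volume: 4977 g ÷ 1.14 g/mL = 4366 mL.

4.37 L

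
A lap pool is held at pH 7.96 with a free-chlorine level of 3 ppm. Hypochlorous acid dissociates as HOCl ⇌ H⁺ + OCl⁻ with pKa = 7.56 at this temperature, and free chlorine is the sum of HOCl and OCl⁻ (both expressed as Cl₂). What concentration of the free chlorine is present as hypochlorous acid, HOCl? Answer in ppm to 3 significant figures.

[OCl⁻]/[HOCl] = 10^(pH − pKa) = 10^(7.96 − 7.56) = 10^0.40 = 2.512.
Fraction as HOCl = 1 / (1 + 2.512) = 0.2847.
HOCl = 0.2847 × 3 ppm = 0.8542 ppm.

0.854 ppm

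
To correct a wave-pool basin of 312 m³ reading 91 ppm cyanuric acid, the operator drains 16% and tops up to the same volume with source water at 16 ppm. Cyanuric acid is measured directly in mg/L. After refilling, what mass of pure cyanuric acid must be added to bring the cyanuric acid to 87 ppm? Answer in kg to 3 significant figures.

Volume: 312 m³ = 312,000 L.
After draining 16% and refilling: 91 × 0.84 + 16 × 0.16 = 79 ppm.
Deficit to target: 87 − 79 = 8 mg/L.
Mass: 8 mg/L × 312,000 L = 2496 g cyanuric acid.

2.50 kg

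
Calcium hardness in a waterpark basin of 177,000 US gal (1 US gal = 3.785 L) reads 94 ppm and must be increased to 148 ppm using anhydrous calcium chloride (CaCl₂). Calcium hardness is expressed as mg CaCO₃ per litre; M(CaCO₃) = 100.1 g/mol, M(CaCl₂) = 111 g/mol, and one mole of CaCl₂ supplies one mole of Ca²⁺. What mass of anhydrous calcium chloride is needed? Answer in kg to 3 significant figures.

40.1 kg

Volume: 177,000 US gal × 3.785 L/gal = 669,945 L.
Hardness to add: (148 − 94) = 54 mg/L as CaCO₃ × 669,945 L = 36,180 g as CaCO₃.
Moles of Ca²⁺ (1 mol Ca²⁺ ≡ 1 mol CaCO₃): 36,180 / 100.1 g/mol = 361.4 mol.
Mass of CaCl₂: 361.4 × 111 = 40,120 g.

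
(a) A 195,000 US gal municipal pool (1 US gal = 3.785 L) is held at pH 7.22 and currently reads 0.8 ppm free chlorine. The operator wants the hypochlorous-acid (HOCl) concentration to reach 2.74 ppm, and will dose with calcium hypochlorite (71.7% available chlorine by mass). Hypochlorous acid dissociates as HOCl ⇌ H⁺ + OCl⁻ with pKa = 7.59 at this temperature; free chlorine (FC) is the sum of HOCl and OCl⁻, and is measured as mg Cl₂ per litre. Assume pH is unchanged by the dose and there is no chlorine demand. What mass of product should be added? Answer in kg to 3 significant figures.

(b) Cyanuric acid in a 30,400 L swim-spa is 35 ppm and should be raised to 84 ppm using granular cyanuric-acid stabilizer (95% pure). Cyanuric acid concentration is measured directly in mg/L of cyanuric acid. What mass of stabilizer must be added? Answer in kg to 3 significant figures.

(a) 3.20 kg; (b) 1.57 kg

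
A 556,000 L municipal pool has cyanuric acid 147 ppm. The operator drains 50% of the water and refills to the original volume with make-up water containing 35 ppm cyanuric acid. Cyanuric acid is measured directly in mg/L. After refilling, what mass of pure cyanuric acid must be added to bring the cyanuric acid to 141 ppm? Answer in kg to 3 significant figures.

27.8 kg

After draining 50% and refilling: 147 × 0.50 + 35 × 0.50 = 91 ppm.
Deficit to target: 141 − 91 = 50 mg/L.
Mass: 50 mg/L × 556,000 L = 27,800 g cyanuric acid.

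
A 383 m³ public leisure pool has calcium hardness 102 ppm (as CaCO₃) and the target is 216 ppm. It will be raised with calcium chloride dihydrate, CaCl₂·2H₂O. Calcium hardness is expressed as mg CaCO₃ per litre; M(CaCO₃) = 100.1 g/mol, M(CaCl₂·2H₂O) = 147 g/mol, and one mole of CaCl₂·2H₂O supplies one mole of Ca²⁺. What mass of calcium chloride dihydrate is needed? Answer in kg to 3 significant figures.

Volume: 383 m³ = 383,000 L.
Hardness to add: (216 − 102) = 114 mg/L as CaCO₃ × 383,000 L = 43,660 g as CaCO₃.
Moles of Ca²⁺ (1 mol Ca²⁺ ≡ 1 mol CaCO₃): 43,660 / 100.1 g/mol = 436.2 mol.
Mass of CaCl₂·2H₂O: 436.2 × 147 = 64,120 g.

64.1 kg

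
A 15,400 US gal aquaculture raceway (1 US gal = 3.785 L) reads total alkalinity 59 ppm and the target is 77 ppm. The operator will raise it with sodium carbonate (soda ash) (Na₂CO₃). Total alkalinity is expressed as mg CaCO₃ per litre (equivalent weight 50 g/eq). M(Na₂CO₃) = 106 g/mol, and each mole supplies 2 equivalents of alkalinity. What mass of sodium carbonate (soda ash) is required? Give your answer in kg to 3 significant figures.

Volume: 15,400 US gal × 3.785 L/gal = 58,289 L.
Alkalinity to add: (77 − 59) = 18 mg/L as CaCO₃ × 58,289 L = 1049 g as CaCO₃.
Equivalents: 1049 g ÷ 50 g/eq = 20.98 eq.
Each mole of Na₂CO₃ supplies 2 eq, so 20.98 / 2 = 10.49 mol.
Mass: 10.49 mol × 106 g/mol = 1112 g.

1.11 kg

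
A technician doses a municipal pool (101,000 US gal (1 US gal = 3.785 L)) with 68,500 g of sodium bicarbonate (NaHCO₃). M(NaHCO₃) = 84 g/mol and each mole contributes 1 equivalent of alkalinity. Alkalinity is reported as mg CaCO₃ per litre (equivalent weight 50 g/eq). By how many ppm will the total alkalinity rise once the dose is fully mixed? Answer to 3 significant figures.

107 ppm

Volume: 101,000 US gal × 3.785 L/gal = 382,285 L.
Moles of NaHCO₃: 68,500 g ÷ 84 g/mol = 815.5 mol → 815.5 eq of alkalinity.
As CaCO₃: 815.5 eq × 50 g/eq = 40,770 g.
Rise: 40,770 g / 382,285 L × 1000 = 106.7 mg/L.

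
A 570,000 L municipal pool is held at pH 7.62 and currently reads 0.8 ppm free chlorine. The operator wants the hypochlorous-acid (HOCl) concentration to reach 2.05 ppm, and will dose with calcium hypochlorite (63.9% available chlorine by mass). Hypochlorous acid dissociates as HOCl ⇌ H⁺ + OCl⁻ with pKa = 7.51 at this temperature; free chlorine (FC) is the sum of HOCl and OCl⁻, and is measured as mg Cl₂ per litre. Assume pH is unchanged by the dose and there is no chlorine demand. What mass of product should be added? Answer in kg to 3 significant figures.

3.47 kg

[OCl⁻]/[HOCl] = 10^(pH − pKa) = 10^(7.62 − 7.51) = 1.288; fraction as HOCl = 1/(1 + 1.288) = 0.437.
Free chlorine required for 2.05 ppm HOCl: 2.05 / 0.437 = 4.691 ppm.
FC to add: 4.691 − 0.8 = 3.891 mg/L as Cl₂.
Cl₂ equivalent: 3.891 mg/L × 570,000 L = 2218 g.
Product at 63.9% available Cl: 2218 / 0.639 = 3471 g.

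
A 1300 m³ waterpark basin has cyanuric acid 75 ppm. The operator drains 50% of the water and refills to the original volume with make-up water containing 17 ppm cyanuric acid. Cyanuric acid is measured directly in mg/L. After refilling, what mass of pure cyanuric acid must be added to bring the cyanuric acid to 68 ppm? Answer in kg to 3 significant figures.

28.6 kg

Volume: 1300 m³ = 1,300,000 L.
After draining 50% and refilling: 75 × 0.50 + 17 × 0.50 = 46 ppm.
Deficit to target: 68 − 46 = 22 mg/L.
Mass: 22 mg/L × 1,300,000 L = 28,600 g cyanuric acid.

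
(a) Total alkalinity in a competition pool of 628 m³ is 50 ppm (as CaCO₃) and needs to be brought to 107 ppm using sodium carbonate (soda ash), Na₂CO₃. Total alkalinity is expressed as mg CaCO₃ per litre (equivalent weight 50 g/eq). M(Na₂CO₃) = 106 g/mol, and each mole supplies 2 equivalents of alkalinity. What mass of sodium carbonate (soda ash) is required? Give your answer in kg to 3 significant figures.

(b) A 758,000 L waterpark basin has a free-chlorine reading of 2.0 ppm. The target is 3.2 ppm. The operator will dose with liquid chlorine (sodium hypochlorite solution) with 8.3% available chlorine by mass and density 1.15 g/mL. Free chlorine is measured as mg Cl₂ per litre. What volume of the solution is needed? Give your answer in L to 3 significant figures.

(a) 37.9 kg; (b) 9.53 L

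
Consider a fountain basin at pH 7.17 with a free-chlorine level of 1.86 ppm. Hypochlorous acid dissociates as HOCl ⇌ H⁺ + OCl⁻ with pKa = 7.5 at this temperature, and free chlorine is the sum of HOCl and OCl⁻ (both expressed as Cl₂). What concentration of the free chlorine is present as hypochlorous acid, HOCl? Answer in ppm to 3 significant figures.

1.27 ppm

[OCl⁻]/[HOCl] = 10^(pH − pKa) = 10^(7.17 − 7.5) = 10^-0.33 = 0.4677.
Fraction as HOCl = 1 / (1 + 0.4677) = 0.6813.
HOCl = 0.6813 × 1.86 ppm = 1.267 ppm.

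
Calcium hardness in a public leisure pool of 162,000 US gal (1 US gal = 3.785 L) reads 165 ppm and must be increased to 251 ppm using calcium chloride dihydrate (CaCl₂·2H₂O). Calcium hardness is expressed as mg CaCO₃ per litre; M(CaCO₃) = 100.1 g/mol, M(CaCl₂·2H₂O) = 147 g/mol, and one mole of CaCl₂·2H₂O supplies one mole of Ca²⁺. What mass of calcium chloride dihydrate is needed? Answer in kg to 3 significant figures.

77.4 kg

Volume: 162,000 US gal × 3.785 L/gal = 613,170 L.
Hardness to add: (251 − 165) = 86 mg/L as CaCO₃ × 613,170 L = 52,730 g as CaCO₃.
Moles of Ca²⁺ (1 mol Ca²⁺ ≡ 1 mol CaCO₃): 52,730 / 100.1 g/mol = 526.8 mol.
Mass of CaCl₂·2H₂O: 526.8 × 147 = 77,440 g.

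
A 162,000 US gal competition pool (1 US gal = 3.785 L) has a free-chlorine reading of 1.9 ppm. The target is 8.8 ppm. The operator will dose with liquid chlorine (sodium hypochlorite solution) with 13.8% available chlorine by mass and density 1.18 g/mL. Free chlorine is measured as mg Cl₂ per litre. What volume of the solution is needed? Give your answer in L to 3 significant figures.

Volume: 162,000 US gal × 3.785 L/gal = 613,170 L.
Chlorine deficit: 8.8 − 1.9 = 6.9 ppm = 6.9 mg/L as Cl₂.
Cl₂ equivalent needed: 6.9 mg/L × 613,170 L = 4,231,000 mg = 4231 g.
Product at 13.8% available chlorine: 4231 / 0.138 = 30,660 g.
Volume at density 1.18 g/mL: 30,660 g ÷ 1.18 g/mL = 25,980 mL.

26.0 L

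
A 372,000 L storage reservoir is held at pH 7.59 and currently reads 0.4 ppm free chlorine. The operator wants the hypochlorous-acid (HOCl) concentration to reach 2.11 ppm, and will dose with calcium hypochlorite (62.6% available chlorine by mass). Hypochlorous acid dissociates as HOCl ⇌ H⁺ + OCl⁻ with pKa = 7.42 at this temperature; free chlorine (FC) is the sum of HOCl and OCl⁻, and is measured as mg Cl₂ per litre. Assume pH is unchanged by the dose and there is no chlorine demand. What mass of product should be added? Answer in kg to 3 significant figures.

[OCl⁻]/[HOCl] = 10^(pH − pKa) = 10^(7.59 − 7.42) = 1.479; fraction as HOCl = 1/(1 + 1.479) = 0.4034.
Free chlorine required for 2.11 ppm HOCl: 2.11 / 0.4034 = 5.231 ppm.
FC to add: 5.231 − 0.4 = 4.831 mg/L as Cl₂.
Cl₂ equivalent: 4.831 mg/L × 372,000 L = 1797 g.
Product at 62.6% available Cl: 1797 / 0.626 = 2871 g.

2.87 kg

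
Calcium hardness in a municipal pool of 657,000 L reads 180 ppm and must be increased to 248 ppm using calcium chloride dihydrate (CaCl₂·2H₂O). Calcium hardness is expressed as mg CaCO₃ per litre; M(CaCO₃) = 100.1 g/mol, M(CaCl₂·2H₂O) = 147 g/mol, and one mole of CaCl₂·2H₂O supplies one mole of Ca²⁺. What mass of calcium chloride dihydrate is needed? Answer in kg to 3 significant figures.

65.6 kg

Hardness to add: (248 − 180) = 68 mg/L as CaCO₃ × 657,000 L = 44,680 g as CaCO₃.
Moles of Ca²⁺ (1 mol Ca²⁺ ≡ 1 mol CaCO₃): 44,680 / 100.1 g/mol = 446.3 mol.
Mass of CaCl₂·2H₂O: 446.3 × 147 = 65,610 g.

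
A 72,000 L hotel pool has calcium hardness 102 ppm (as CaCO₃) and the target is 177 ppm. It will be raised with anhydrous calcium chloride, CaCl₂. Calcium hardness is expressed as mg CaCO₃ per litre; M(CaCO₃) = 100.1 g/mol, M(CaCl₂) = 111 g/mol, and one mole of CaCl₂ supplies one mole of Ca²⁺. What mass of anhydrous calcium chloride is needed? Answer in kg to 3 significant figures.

5.99 kg

Hardness to add: (177 − 102) = 75 mg/L as CaCO₃ × 72,000 L = 5400 g as CaCO₃.
Moles of Ca²⁺ (1 mol Ca²⁺ ≡ 1 mol CaCO₃): 5400 / 100.1 g/mol = 53.95 mol.
Mass of CaCl₂: 53.95 × 111 = 5988 g.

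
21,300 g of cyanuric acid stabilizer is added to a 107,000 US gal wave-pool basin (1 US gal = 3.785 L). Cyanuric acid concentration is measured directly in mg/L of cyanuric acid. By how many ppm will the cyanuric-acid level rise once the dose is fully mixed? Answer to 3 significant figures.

52.6 ppm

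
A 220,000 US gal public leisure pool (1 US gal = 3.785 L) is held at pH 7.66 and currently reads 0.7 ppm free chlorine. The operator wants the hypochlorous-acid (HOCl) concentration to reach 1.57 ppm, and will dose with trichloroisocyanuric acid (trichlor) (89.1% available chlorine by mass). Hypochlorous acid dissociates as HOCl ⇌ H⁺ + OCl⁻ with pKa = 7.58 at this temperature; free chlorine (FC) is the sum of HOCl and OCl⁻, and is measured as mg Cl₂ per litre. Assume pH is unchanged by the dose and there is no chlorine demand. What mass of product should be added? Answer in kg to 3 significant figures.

2.58 kg

Volume: 220,000 US gal × 3.785 L/gal = 832,700 L.
[OCl⁻]/[HOCl] = 10^(pH − pKa) = 10^(7.66 − 7.58) = 1.202; fraction as HOCl = 1/(1 + 1.202) = 0.4541.
Free chlorine required for 1.57 ppm HOCl: 1.57 / 0.4541 = 3.458 ppm.
FC to add: 3.458 − 0.7 = 2.758 mg/L as Cl₂.
Cl₂ equivalent: 2.758 mg/L × 832,700 L = 2296 g.
Product at 89.1% available Cl: 2296 / 0.891 = 2577 g.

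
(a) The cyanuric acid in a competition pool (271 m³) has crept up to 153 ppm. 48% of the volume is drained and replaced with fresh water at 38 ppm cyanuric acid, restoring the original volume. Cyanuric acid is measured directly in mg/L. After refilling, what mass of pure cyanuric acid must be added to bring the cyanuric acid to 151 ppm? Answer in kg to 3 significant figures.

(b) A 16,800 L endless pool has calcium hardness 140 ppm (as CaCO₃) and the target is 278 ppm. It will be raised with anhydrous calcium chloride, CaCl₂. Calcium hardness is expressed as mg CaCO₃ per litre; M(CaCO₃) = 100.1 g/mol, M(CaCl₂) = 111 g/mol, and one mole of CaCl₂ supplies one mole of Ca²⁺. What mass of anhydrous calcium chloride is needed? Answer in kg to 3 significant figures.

(a) 14.4 kg; (b) 2.57 kg

(a) Volume: 271 m³ = 271,000 L.
(a) After draining 48% and refilling: 153 × 0.52 + 38 × 0.48 = 97.8 ppm.
(a) Deficit to target: 151 − 97.8 = 53.2 mg/L.
(a) Mass: 53.2 mg/L × 271,000 L = 14,420 g cyanuric acid.

(b) Hardness to add: (278 − 140) = 138 mg/L as CaCO₃ × 16,800 L = 2318 g as CaCO₃.
(b) Moles of Ca²⁺ (1 mol Ca²⁺ ≡ 1 mol CaCO₃): 2318 / 100.1 g/mol = 23.16 mol.
(b) Mass of CaCl₂: 23.16 × 111 = 2571 g.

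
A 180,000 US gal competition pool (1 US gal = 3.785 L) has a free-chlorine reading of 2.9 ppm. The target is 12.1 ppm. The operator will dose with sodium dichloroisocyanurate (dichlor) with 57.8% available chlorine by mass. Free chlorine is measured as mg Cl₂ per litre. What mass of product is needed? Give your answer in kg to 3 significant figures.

10.8 kg

Volume: 180,000 US gal × 3.785 L/gal = 681,300 L.
Chlorine deficit: 12.1 − 2.9 = 9.2 ppm = 9.2 mg/L as Cl₂.
Cl₂ equivalent needed: 9.2 mg/L × 681,300 L = 6,268,000 mg = 6268 g.
Product at 57.8% available chlorine: 6268 / 0.578 = 10,840 g.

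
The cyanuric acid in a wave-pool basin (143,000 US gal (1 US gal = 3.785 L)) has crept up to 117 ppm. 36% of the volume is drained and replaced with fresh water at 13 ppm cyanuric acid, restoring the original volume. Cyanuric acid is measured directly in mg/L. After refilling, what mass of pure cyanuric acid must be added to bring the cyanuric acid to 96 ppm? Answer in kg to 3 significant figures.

Volume: 143,000 US gal × 3.785 L/gal = 541,255 L.
After draining 36% and refilling: 117 × 0.64 + 13 × 0.36 = 79.56 ppm.
Deficit to target: 96 − 79.56 = 16.44 mg/L.
Mass: 16.44 mg/L × 541,255 L = 8898 g cyanuric acid.

8.90 kg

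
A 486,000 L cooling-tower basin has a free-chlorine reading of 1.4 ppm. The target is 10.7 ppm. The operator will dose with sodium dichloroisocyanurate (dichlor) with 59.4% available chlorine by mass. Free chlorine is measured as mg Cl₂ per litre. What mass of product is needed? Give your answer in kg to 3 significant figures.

Chlorine deficit: 10.7 − 1.4 = 9.3 ppm = 9.3 mg/L as Cl₂.
Cl₂ equivalent needed: 9.3 mg/L × 486,000 L = 4,520,000 mg = 4520 g.
Product at 59.4% available chlorine: 4520 / 0.594 = 7609 g.

7.61 kg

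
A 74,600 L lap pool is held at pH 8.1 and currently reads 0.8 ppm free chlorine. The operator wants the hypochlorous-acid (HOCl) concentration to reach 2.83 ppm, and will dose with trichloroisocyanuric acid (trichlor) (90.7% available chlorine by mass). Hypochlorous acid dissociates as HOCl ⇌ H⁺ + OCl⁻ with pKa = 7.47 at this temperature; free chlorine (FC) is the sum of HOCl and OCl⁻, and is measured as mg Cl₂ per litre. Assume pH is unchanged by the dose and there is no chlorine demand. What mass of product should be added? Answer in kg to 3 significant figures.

1.16 kg

[OCl⁻]/[HOCl] = 10^(pH − pKa) = 10^(8.1 − 7.47) = 4.266; fraction as HOCl = 1/(1 + 4.266) = 0.1899.
Free chlorine required for 2.83 ppm HOCl: 2.83 / 0.1899 = 14.9 ppm.
FC to add: 14.9 − 0.8 = 14.1 mg/L as Cl₂.
Cl₂ equivalent: 14.1 mg/L × 74,600 L = 1052 g.
Product at 90.7% available Cl: 1052 / 0.907 = 1160 g.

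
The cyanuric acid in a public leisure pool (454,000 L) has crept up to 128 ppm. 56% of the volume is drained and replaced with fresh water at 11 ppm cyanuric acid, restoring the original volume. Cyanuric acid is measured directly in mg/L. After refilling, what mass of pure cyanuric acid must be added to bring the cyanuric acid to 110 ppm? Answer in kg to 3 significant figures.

After draining 56% and refilling: 128 × 0.44 + 11 × 0.56 = 62.48 ppm.
Deficit to target: 110 − 62.48 = 47.52 mg/L.
Mass: 47.52 mg/L × 454,000 L = 21,570 g cyanuric acid.

21.6 kg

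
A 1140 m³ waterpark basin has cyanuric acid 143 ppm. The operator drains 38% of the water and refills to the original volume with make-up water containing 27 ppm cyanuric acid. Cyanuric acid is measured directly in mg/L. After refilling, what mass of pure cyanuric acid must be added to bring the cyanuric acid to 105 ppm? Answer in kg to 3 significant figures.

6.93 kg

Volume: 1140 m³ = 1,140,000 L.
After draining 38% and refilling: 143 × 0.62 + 27 × 0.38 = 98.92 ppm.
Deficit to target: 105 − 98.92 = 6.08 mg/L.
Mass: 6.08 mg/L × 1,140,000 L = 6931 g cyanuric acid.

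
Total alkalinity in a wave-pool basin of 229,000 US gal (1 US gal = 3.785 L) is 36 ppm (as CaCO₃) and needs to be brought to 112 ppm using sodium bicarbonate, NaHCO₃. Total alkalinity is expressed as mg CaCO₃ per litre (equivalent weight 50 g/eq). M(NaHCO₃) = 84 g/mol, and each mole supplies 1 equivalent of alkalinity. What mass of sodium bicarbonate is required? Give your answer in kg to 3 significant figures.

Volume: 229,000 US gal × 3.785 L/gal = 866,765 L.
Alkalinity to add: (112 − 36) = 76 mg/L as CaCO₃ × 866,765 L = 65,870 g as CaCO₃.
Equivalents: 65,870 g ÷ 50 g/eq = 1317 eq.
NaHCO₃ supplies 1 eq per mole → 1317 mol.
Mass: 1317 mol × 84 g/mol = 110,700 g.

111 kg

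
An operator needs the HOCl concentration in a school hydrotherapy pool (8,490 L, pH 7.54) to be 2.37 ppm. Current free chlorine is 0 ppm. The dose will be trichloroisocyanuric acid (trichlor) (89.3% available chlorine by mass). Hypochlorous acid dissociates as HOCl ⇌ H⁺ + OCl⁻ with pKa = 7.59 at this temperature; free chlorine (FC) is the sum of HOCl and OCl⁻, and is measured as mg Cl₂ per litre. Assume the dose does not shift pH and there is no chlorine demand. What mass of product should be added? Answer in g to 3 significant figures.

42.6 g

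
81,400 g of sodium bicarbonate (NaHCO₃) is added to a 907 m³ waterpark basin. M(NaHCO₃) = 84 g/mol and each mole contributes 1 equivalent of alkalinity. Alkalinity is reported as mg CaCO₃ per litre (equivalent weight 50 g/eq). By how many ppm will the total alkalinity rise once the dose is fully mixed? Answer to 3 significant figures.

Volume: 907 m³ = 907,000 L.
Moles of NaHCO₃: 81,400 g ÷ 84 g/mol = 969 mol → 969 eq of alkalinity.
As CaCO₃: 969 eq × 50 g/eq = 48,450 g.
Rise: 48,450 g / 907,000 L × 1000 = 53.42 mg/L.

53.4 ppm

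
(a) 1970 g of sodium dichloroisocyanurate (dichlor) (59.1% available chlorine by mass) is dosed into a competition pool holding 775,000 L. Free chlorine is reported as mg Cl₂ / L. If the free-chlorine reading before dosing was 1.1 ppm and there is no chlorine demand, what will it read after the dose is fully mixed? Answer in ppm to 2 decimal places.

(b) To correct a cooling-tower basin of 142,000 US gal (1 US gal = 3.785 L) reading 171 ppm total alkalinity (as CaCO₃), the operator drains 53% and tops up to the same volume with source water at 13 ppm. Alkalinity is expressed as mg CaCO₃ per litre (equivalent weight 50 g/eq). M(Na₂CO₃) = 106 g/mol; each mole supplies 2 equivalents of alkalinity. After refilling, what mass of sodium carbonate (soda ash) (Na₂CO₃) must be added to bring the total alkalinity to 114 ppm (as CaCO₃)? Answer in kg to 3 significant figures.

(a) 2.60 ppm; (b) 15.2 kg

(a) Available chlorine delivered: 1970 g × 0.591 = 1164 g as Cl₂.
(a) Concentration rise: 1164 g / 775,000 L = 1.502 mg/L = 1.50 ppm.
(a) Final FC: 1.1 + 1.50 = 2.60 ppm.

(b) Volume: 142,000 US gal × 3.785 L/gal = 537,470 L.
(b) After draining 53% and refilling: 171 × 0.47 + 13 × 0.53 = 87.26 ppm.
(b) Deficit to target: 114 − 87.26 = 26.74 mg/L.
(b) As CaCO₃: 26.74 mg/L × 537,470 L = 14,370 g; ÷ 50 g/eq ÷ 2 = 143.7 mol Na₂CO₃.
(b) Mass: 143.7 × 106 = 15,230 g.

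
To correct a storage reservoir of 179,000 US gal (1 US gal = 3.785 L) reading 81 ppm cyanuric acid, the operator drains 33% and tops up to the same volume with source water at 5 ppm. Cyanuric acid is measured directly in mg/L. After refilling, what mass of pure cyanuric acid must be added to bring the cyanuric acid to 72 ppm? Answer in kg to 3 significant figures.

Volume: 179,000 US gal × 3.785 L/gal = 677,515 L.
After draining 33% and refilling: 81 × 0.67 + 5 × 0.33 = 55.92 ppm.
Deficit to target: 72 − 55.92 = 16.08 mg/L.
Mass: 16.08 mg/L × 677,515 L = 10,890 g cyanuric acid.

10.9 kg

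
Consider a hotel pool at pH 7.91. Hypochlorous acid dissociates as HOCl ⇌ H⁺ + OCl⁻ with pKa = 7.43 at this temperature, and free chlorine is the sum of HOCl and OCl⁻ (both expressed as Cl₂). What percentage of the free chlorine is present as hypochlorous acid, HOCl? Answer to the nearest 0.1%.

24.9%

[OCl⁻]/[HOCl] = 10^(pH − pKa) = 10^(7.91 − 7.43) = 10^0.48 = 3.02.
Fraction as HOCl = 1 / (1 + 3.02) = 0.2488.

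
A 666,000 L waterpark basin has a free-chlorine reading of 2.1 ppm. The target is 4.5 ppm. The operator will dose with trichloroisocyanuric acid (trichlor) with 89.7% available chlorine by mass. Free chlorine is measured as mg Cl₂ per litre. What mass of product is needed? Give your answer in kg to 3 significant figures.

Chlorine deficit: 4.5 − 2.1 = 2.4 ppm = 2.4 mg/L as Cl₂.
Cl₂ equivalent needed: 2.4 mg/L × 666,000 L = 1,598,000 mg = 1598 g.
Product at 89.7% available chlorine: 1598 / 0.897 = 1782 g.

1.78 kg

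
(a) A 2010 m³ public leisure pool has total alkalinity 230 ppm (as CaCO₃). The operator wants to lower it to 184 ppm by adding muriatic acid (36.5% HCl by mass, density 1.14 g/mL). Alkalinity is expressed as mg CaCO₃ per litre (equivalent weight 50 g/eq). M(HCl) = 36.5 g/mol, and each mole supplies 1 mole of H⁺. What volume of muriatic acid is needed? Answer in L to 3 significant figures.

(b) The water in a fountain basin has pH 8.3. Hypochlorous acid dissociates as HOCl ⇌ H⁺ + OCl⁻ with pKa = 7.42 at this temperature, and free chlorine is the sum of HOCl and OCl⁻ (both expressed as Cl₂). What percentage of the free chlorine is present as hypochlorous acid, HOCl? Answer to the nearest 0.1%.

(a) Volume: 2010 m³ = 2,010,000 L.
(a) Alkalinity to neutralize: (230 − 184) = 46 mg/L as CaCO₃ × 2,010,000 L = 92,460 g as CaCO₃.
(a) Equivalents of H⁺ required: 92,460 ÷ 50 g/eq = 1849 eq = 1849 mol HCl.
(a) Mass of HCl: 1849 × 36.5 = 67,500 g.
(a) Mass of 36.5% solution: 67,500 / 0.365 = 184,900 g.
(a) Volume: 184,900 g ÷ 1.14 g/mL = 162,200 mL.

(b) [OCl⁻]/[HOCl] = 10^(pH − pKa) = 10^(8.3 − 7.42) = 10^0.88 = 7.586.
(b) Fraction as HOCl = 1 / (1 + 7.586) = 0.1165.

(a) 162 L; (b) 11.6%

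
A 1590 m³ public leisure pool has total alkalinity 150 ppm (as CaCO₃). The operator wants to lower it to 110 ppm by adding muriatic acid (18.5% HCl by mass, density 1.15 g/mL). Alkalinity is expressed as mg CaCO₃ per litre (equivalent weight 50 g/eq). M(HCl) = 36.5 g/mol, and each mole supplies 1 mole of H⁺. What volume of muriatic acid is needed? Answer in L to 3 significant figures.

218 L

Volume: 1590 m³ = 1,590,000 L.
Alkalinity to neutralize: (150 − 110) = 40 mg/L as CaCO₃ × 1,590,000 L = 63,600 g as CaCO₃.
Equivalents of H⁺ required: 63,600 ÷ 50 g/eq = 1272 eq = 1272 mol HCl.
Mass of HCl: 1272 × 36.5 = 46,430 g.
Mass of 18.5% solution: 46,430 / 0.185 = 251,000 g.
Volume: 251,000 g ÷ 1.15 g/mL = 218,200 mL.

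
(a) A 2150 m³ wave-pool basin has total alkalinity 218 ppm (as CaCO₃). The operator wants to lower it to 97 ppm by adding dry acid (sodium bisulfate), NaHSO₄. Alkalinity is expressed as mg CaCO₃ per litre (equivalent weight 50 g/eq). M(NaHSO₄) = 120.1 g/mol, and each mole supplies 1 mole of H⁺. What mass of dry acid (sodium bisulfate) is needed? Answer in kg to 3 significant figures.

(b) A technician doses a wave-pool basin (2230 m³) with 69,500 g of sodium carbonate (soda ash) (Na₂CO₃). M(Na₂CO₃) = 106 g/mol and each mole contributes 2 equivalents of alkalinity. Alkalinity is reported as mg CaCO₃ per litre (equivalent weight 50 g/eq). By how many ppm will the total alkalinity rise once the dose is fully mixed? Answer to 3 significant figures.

(a) Volume: 2150 m³ = 2,150,000 L.
(a) Alkalinity to neutralize: (218 − 97) = 121 mg/L as CaCO₃ × 2,150,000 L = 260,200 g as CaCO₃.
(a) Equivalents of H⁺ required: 260,200 ÷ 50 g/eq = 5203 eq = 5203 mol NaHSO₄.
(a) Mass of NaHSO₄: 5203 × 120.1 = 624,900 g.

(b) Volume: 2230 m³ = 2,230,000 L.
(b) Moles of Na₂CO₃: 69,500 g ÷ 106 g/mol = 655.7 mol → 1311 eq of alkalinity.
(b) As CaCO₃: 1311 eq × 50 g/eq = 65,570 g.
(b) Rise: 65,570 g / 2,230,000 L × 1000 = 29.4 mg/L.

(a) 625 kg; (b) 29.4 ppm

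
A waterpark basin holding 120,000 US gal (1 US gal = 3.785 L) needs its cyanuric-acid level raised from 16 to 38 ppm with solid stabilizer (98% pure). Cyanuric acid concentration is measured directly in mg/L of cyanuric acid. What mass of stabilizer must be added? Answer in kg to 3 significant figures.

Volume: 120,000 US gal × 3.785 L/gal = 454,200 L.
CYA to add: (38 − 16) = 22 mg/L × 454,200 L = 9992 g cyanuric acid.
At 98% purity: 9992 / 0.98 = 10,200 g product.

10.2 kg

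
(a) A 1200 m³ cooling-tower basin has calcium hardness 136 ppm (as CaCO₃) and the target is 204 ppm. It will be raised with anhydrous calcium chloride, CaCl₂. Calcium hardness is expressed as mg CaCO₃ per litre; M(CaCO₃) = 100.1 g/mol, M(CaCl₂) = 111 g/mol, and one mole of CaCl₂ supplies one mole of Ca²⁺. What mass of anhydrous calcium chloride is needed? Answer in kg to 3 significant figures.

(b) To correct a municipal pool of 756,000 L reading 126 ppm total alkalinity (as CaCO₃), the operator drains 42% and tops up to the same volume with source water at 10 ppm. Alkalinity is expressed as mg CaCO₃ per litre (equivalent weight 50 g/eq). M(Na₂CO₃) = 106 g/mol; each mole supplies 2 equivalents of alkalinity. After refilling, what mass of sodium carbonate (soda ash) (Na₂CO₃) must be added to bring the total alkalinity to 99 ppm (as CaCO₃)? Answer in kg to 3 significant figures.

(a) 90.5 kg; (b) 17.4 kg

(a) Volume: 1200 m³ = 1,200,000 L.
(a) Hardness to add: (204 − 136) = 68 mg/L as CaCO₃ × 1,200,000 L = 81,600 g as CaCO₃.
(a) Moles of Ca²⁺ (1 mol Ca²⁺ ≡ 1 mol CaCO₃): 81,600 / 100.1 g/mol = 815.2 mol.
(a) Mass of CaCl₂: 815.2 × 111 = 90,490 g.

(b) After draining 42% and refilling: 126 × 0.58 + 10 × 0.42 = 77.28 ppm.
(b) Deficit to target: 99 − 77.28 = 21.72 mg/L.
(b) As CaCO₃: 21.72 mg/L × 756,000 L = 16,420 g; ÷ 50 g/eq ÷ 2 = 164.2 mol Na₂CO₃.
(b) Mass: 164.2 × 106 = 17,410 g.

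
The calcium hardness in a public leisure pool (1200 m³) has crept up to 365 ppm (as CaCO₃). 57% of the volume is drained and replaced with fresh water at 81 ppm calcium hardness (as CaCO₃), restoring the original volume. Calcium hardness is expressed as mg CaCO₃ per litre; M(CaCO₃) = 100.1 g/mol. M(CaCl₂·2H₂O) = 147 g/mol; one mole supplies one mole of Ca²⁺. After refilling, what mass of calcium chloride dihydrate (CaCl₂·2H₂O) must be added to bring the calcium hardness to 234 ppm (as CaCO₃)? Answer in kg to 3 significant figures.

Volume: 1200 m³ = 1,200,000 L.
After draining 57% and refilling: 365 × 0.43 + 81 × 0.57 = 203.12 ppm.
Deficit to target: 234 − 203.12 = 30.88 mg/L.
As CaCO₃: 30.88 mg/L × 1,200,000 L = 37,060 g; ÷ 100.1 = 370.2 mol Ca²⁺.
Mass: 370.2 × 147 = 54,420 g.

54.4 kg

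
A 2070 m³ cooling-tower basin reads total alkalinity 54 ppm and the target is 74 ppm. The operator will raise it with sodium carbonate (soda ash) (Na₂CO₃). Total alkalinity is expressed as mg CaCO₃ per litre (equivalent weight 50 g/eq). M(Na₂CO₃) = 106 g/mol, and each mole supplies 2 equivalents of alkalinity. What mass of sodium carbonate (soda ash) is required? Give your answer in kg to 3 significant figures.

Volume: 2070 m³ = 2,070,000 L.
Alkalinity to add: (74 − 54) = 20 mg/L as CaCO₃ × 2,070,000 L = 41,400 g as CaCO₃.
Equivalents: 41,400 g ÷ 50 g/eq = 828 eq.
Each mole of Na₂CO₃ supplies 2 eq, so 828 / 2 = 414 mol.
Mass: 414 mol × 106 g/mol = 43,880 g.

43.9 kg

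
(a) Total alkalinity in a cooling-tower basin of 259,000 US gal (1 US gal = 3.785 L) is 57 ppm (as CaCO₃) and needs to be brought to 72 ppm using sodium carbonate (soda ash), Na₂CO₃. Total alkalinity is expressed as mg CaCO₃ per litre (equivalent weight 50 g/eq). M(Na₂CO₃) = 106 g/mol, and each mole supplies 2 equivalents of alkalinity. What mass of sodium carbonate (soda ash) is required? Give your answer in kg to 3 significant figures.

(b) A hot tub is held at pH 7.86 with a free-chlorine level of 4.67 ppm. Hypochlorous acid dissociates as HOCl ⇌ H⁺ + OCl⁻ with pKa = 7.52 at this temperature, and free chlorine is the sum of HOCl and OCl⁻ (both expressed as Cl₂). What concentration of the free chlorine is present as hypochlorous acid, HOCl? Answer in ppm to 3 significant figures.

(a) 15.6 kg; (b) 1.46 ppm

(a) Volume: 259,000 US gal × 3.785 L/gal = 980,315 L.
(a) Alkalinity to add: (72 − 57) = 15 mg/L as CaCO₃ × 980,315 L = 14,700 g as CaCO₃.
(a) Equivalents: 14,700 g ÷ 50 g/eq = 294.1 eq.
(a) Each mole of Na₂CO₃ supplies 2 eq, so 294.1 / 2 = 147 mol.
(a) Mass: 147 mol × 106 g/mol = 15,590 g.

(b) [OCl⁻]/[HOCl] = 10^(pH − pKa) = 10^(7.86 − 7.52) = 10^0.34 = 2.188.
(b) Fraction as HOCl = 1 / (1 + 2.188) = 0.3137.
(b) HOCl = 0.3137 × 4.67 ppm = 1.465 ppm.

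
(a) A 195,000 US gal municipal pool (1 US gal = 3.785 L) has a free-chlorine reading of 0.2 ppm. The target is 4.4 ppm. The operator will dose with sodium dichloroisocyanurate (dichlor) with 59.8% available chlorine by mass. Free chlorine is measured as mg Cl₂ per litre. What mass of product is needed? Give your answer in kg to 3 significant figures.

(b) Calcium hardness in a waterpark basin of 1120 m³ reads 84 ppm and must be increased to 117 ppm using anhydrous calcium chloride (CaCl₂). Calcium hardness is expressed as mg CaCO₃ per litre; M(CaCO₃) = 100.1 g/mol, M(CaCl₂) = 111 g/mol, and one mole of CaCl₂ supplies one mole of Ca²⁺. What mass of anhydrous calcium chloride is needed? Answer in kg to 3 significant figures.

(a) 5.18 kg; (b) 41.0 kg

(a) Volume: 195,000 US gal × 3.785 L/gal = 738,075 L.
(a) Chlorine deficit: 4.4 − 0.2 = 4.2 ppm = 4.2 mg/L as Cl₂.
(a) Cl₂ equivalent needed: 4.2 mg/L × 738,075 L = 3,100,000 mg = 3100 g.
(a) Product at 59.8% available chlorine: 3100 / 0.598 = 5184 g.

(b) Volume: 1120 m³ = 1,120,000 L.
(b) Hardness to add: (117 − 84) = 33 mg/L as CaCO₃ × 1,120,000 L = 36,960 g as CaCO₃.
(b) Moles of Ca²⁺ (1 mol Ca²⁺ ≡ 1 mol CaCO₃): 36,960 / 100.1 g/mol = 369.2 mol.
(b) Mass of CaCl₂: 369.2 × 111 = 40,980 g.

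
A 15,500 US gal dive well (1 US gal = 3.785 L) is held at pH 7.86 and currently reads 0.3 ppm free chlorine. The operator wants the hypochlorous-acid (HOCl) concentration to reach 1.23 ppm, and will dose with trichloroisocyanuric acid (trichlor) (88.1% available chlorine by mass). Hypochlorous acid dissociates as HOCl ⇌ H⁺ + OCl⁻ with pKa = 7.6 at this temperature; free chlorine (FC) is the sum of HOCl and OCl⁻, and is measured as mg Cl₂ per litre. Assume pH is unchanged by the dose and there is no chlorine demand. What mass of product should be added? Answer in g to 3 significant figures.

211 g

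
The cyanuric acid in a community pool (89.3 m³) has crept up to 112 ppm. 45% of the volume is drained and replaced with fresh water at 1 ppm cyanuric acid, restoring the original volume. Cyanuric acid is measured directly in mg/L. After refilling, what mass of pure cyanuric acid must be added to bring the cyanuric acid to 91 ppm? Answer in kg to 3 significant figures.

2.59 kg

Volume: 89.3 m³ = 89,300 L.
After draining 45% and refilling: 112 × 0.55 + 1 × 0.45 = 62.05 ppm.
Deficit to target: 91 − 62.05 = 28.95 mg/L.
Mass: 28.95 mg/L × 89,300 L = 2585 g cyanuric acid.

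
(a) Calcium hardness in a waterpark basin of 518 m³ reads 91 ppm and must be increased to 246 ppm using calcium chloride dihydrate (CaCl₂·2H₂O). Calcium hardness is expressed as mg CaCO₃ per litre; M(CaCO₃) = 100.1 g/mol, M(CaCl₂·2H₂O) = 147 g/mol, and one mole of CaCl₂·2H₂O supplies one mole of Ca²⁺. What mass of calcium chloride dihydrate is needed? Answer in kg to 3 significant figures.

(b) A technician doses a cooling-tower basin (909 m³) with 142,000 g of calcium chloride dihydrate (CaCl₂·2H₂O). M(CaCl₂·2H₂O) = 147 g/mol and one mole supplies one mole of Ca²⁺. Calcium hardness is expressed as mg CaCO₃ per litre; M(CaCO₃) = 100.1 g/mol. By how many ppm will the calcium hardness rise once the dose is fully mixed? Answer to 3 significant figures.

(a) 118 kg; (b) 106 ppm

(a) Volume: 518 m³ = 518,000 L.
(a) Hardness to add: (246 − 91) = 155 mg/L as CaCO₃ × 518,000 L = 80,290 g as CaCO₃.
(a) Moles of Ca²⁺ (1 mol Ca²⁺ ≡ 1 mol CaCO₃): 80,290 / 100.1 g/mol = 802.1 mol.
(a) Mass of CaCl₂·2H₂O: 802.1 × 147 = 117,900 g.

(b) Volume: 909 m³ = 909,000 L.
(b) Moles of Ca²⁺: 142,000 g ÷ 147 g/mol = 966 mol.
(b) As CaCO₃: 966 mol × 100.1 g/mol = 96,700 g.
(b) Rise: 96,700 g / 909,000 L × 1000 = 106.4 mg/L.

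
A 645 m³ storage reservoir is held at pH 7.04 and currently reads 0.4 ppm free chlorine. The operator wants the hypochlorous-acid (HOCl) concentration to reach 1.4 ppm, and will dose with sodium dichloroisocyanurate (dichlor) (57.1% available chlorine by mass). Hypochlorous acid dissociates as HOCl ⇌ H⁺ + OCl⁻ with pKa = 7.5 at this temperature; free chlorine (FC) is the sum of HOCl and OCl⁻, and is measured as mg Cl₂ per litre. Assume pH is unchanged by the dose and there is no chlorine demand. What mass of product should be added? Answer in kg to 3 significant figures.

Volume: 645 m³ = 645,000 L.
[OCl⁻]/[HOCl] = 10^(pH − pKa) = 10^(7.04 − 7.5) = 0.3467; fraction as HOCl = 1/(1 + 0.3467) = 0.7425.
Free chlorine required for 1.4 ppm HOCl: 1.4 / 0.7425 = 1.885 ppm.
FC to add: 1.885 − 0.4 = 1.485 mg/L as Cl₂.
Cl₂ equivalent: 1.485 mg/L × 645,000 L = 958.1 g.
Product at 57.1% available Cl: 958.1 / 0.571 = 1678 g.

1.68 kg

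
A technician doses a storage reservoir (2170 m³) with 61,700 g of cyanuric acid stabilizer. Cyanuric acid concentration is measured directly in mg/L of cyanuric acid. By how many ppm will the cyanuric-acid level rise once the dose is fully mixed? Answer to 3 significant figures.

28.4 ppm

Volume: 2170 m³ = 2,170,000 L.
Rise: 61,700 g / 2,170,000 L × 1000 = 28.43 mg/L.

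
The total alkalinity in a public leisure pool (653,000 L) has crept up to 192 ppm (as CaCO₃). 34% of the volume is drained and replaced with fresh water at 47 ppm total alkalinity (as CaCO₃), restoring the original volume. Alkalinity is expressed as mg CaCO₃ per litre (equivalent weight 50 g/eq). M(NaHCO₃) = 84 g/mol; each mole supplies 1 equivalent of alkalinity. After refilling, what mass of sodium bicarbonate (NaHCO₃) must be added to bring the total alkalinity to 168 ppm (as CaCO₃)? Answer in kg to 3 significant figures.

After draining 34% and refilling: 192 × 0.66 + 47 × 0.34 = 142.7 ppm.
Deficit to target: 168 − 142.7 = 25.3 mg/L.
As CaCO₃: 25.3 mg/L × 653,000 L = 16,520 g; ÷ 50 g/eq ÷ 1 = 330.4 mol NaHCO₃.
Mass: 330.4 × 84 = 27,760 g.

27.8 kg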